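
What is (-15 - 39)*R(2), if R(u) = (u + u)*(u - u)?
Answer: 0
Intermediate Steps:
R(u) = 0 (R(u) = (2*u)*0 = 0)
(-15 - 39)*R(2) = (-15 - 39)*0 = -54*0 = 0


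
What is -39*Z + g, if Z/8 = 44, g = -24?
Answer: -13752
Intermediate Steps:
Z = 352 (Z = 8*44 = 352)
-39*Z + g = -39*352 - 24 = -13728 - 24 = -13752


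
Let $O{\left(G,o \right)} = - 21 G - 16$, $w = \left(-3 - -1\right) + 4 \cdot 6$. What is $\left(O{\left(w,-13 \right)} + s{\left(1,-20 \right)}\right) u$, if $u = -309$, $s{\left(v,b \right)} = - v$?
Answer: $148011$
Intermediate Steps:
$w = 22$ ($w = \left(-3 + 1\right) + 24 = -2 + 24 = 22$)
$O{\left(G,o \right)} = -16 - 21 G$
$\left(O{\left(w,-13 \right)} + s{\left(1,-20 \right)}\right) u = \left(\left(-16 - 462\right) - 1\right) \left(-309\right) = \left(-478 - 1\right) \left(-309\right) = \left(-479\right) \left(-309\right) = 148011$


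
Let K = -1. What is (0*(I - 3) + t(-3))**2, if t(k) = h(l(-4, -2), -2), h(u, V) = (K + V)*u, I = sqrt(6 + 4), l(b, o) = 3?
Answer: 81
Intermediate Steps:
I = sqrt(10) ≈ 3.1623
h(u, V) = u*(-1 + V) (h(u, V) = (-1 + V)*u = u*(-1 + V))
t(k) = -9 (t(k) = 3*(-1 - 2) = 3*(-3) = -9)
(0*(I - 3) + t(-3))**2 = (0*(sqrt(10) - 3) - 9)**2 = (0*(-3 + sqrt(10)) - 9)**2 = (0 - 9)**2 = (-9)**2 = 81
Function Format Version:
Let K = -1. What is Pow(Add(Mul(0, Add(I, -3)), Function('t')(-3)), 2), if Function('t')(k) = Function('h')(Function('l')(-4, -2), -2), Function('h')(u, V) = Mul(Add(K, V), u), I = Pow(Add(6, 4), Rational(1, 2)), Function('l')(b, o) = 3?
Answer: 81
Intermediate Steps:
I = Pow(10, Rational(1, 2)) ≈ 3.1623
Function('h')(u, V) = Mul(u, Add(-1, V)) (Function('h')(u, V) = Mul(Add(-1, V), u) = Mul(u, Add(-1, V)))
Function('t')(k) = -9 (Function('t')(k) = Mul(3, Add(-1, -2)) = Mul(3, -3) = -9)
Pow(Add(Mul(0, Add(I, -3)), Function('t')(-3)), 2) = Pow(Add(Mul(0, Add(Pow(10, Rational(1, 2)), -3)), -9), 2) = Pow(Add(Mul(0, Add(-3, Pow(10, Rational(1, 2)))), -9), 2) = Pow(Add(0, -9), 2) = Pow(-9, 2) = 81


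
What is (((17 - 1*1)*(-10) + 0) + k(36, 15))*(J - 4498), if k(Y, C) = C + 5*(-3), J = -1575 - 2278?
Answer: 1336160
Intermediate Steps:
J = -3853
k(Y, C) = -15 + C (k(Y, C) = C - 15 = -15 + C)
(((17 - 1*1)*(-10) + 0) + k(36, 15))*(J - 4498) = (((17 - 1*1)*(-10) + 0) + (-15 + 15))*(-3853 - 4498) = (((17 - 1)*(-10) + 0) + 0)*(-8351) = ((16*(-10) + 0) + 0)*(-8351) = ((-160 + 0) + 0)*(-8351) = (-160 + 0)*(-8351) = -160*(-8351) = 1336160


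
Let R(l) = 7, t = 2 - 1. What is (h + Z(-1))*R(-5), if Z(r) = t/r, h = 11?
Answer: 70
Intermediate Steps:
t = 1
Z(r) = 1/r
(h + Z(-1))*R(-5) = (11 + 1/(-1))*7 = (11 - 1)*7 = 10*7 = 70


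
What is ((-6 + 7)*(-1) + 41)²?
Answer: 1600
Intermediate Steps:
((-6 + 7)*(-1) + 41)² = (1*(-1) + 41)² = (-1 + 41)² = 40² = 1600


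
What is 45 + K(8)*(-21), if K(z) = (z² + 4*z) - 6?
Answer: -1845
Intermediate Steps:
K(z) = -6 + z² + 4*z
45 + K(8)*(-21) = 45 + (-6 + 8² + 4*8)*(-21) = 45 + (-6 + 64 + 32)*(-21) = 45 + 90*(-21) = 45 - 1890 = -1845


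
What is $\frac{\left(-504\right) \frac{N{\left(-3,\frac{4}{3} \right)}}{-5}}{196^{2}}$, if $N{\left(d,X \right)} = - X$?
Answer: $- \frac{6}{1715} \approx -0.0034985$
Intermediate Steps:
$\frac{\left(-504\right) \frac{N{\left(-3,\frac{4}{3} \right)}}{-5}}{196^{2}} = \frac{\left(-504\right) \frac{\left(-1\right) \frac{4}{3}}{-5}}{196^{2}} = \frac{\left(-504\right) - \frac{4}{3} \left(- \frac{1}{5}\right)}{38416} = - 504 \left(-1\right) \frac{4}{3} \left(- \frac{1}{5}\right) \frac{1}{38416} = - 504 \left(\left(- \frac{4}{3}\right) \left(- \frac{1}{5}\right)\right) \frac{1}{38416} = \left(-504\right) \frac{4}{15} \cdot \frac{1}{38416} = \left(- \frac{672}{5}\right) \frac{1}{38416} = - \frac{6}{1715}$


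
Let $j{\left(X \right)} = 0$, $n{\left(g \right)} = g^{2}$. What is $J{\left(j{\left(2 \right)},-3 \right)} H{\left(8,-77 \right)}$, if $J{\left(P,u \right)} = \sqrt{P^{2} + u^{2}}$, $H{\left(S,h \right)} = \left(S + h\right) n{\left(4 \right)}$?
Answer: $-3312$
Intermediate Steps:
$H{\left(S,h \right)} = 16 S + 16 h$ ($H{\left(S,h \right)} = \left(S + h\right) 4^{2} = \left(S + h\right) 16 = 16 S + 16 h$)
$J{\left(j{\left(2 \right)},-3 \right)} H{\left(8,-77 \right)} = \sqrt{0^{2} + \left(-3\right)^{2}} \left(16 \cdot 8 + 16 \left(-77\right)\right) = \sqrt{0 + 9} \left(128 - 1232\right) = \sqrt{9} \left(-1104\right) = 3 \left(-1104\right) = -3312$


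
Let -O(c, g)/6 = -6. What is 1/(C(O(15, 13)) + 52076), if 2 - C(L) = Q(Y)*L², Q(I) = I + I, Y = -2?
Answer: 1/57262 ≈ 1.7464e-5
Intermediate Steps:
O(c, g) = 36 (O(c, g) = -6*(-6) = 36)
Q(I) = 2*I
C(L) = 2 + 4*L² (C(L) = 2 - 2*(-2)*L² = 2 - (-4)*L² = 2 + 4*L²)
1/(C(O(15, 13)) + 52076) = 1/((2 + 4*36²) + 52076) = 1/((2 + 4*1296) + 52076) = 1/((2 + 5184) + 52076) = 1/(5186 + 52076) = 1/57262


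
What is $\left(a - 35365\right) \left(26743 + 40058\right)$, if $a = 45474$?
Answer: $675291309$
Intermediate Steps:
$\left(a - 35365\right) \left(26743 + 40058\right) = \left(45474 - 35365\right) \left(26743 + 40058\right) = 10109 \cdot 66801 = 675291309$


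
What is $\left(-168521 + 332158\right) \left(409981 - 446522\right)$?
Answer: $-5979459617$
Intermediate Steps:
$\left(-168521 + 332158\right) \left(409981 - 446522\right) = 163637 \left(-36541\right) = -5979459617$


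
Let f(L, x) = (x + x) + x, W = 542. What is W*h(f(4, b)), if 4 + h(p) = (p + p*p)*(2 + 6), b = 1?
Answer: 49864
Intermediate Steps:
f(L, x) = 3*x (f(L, x) = 2*x + x = 3*x)
h(p) = -4 + 8*p + 8*p² (h(p) = -4 + (p + p*p)*(2 + 6) = -4 + (p + p²)*8 = -4 + (8*p + 8*p²) = -4 + 8*p + 8*p²)
W*h(f(4, b)) = 542*(-4 + 8*(3*1) + 8*(3*1)²) = 542*(-4 + 8*3 + 8*3²) = 542*(-4 + 24 + 8*9) = 542*(-4 + 24 + 72) = 542*92 = 49864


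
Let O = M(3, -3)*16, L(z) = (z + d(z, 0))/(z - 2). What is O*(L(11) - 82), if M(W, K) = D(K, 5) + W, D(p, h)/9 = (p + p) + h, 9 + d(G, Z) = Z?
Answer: 23552/3 ≈ 7850.7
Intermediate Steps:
d(G, Z) = -9 + Z
D(p, h) = 9*h + 18*p (D(p, h) = 9*((p + p) + h) = 9*(2*p + h) = 9*(h + 2*p) = 9*h + 18*p)
M(W, K) = 45 + W + 18*K (M(W, K) = (9*5 + 18*K) + W = (45 + 18*K) + W = 45 + W + 18*K)
L(z) = (-9 + z)/(-2 + z) (L(z) = (z + (-9 + 0))/(z - 2) = (z - 9)/(-2 + z) = (-9 + z)/(-2 + z))
O = -96 (O = (45 + 3 + 18*(-3))*16 = (45 + 3 - 54)*16 = -6*16 = -96)
O*(L(11) - 82) = -96*((-9 + 11)/(-2 + 11) - 82) = -96*(2/9 - 82) = -96*(-736/9) = 23552/3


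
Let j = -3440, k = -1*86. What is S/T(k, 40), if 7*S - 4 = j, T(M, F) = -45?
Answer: 3436/315 ≈ 10.908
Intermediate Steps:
k = -86
S = -3436/7 (S = 4/7 + (⅐)*(-3440) = 4/7 - 3440/7 = -3436/7 ≈ -490.86)
S/T(k, 40) = -3436/7/(-45) = -3436/7*(-1/45) = 3436/315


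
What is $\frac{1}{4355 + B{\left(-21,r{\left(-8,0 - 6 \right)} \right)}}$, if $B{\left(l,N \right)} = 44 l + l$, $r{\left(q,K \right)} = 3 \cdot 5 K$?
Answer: $\frac{1}{3410} \approx 0.00029326$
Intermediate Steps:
$r{\left(q,K \right)} = 15 K$
$B{\left(l,N \right)} = 45 l$
$\frac{1}{4355 + B{\left(-21,r{\left(-8,0 - 6 \right)} \right)}} = \frac{1}{4355 + 45 \left(-21\right)} = \frac{1}{4355 - 945} = \frac{1}{3410}$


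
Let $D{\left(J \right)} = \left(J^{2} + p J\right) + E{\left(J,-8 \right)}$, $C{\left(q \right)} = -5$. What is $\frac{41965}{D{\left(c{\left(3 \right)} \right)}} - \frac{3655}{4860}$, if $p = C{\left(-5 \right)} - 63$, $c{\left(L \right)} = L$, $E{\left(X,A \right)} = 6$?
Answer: $- \frac{216551}{972} \approx -222.79$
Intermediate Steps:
$p = -68$ ($p = -5 - 63 = -68$)
$D{\left(J \right)} = 6 + J^{2} - 68 J$ ($D{\left(J \right)} = \left(J^{2} - 68 J\right) + 6 = 6 + J^{2} - 68 J$)
$\frac{41965}{D{\left(c{\left(3 \right)} \right)}} - \frac{3655}{4860} = \frac{41965}{6 + 3^{2} - 204} - \frac{3655}{4860} = \frac{41965}{6 + 9 - 204} - \frac{731}{972} = \frac{41965}{-189} - \frac{731}{972} = 41965 \left(- \frac{1}{189}\right) - \frac{731}{972} = - \frac{5995}{27} - \frac{731}{972} = - \frac{216551}{972}$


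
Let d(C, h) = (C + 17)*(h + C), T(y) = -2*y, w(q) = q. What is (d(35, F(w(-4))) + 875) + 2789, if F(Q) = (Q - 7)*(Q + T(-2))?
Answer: 5484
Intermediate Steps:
F(Q) = (-7 + Q)*(4 + Q) (F(Q) = (Q - 7)*(Q - 2*(-2)) = (-7 + Q)*(Q + 4) = (-7 + Q)*(4 + Q))
d(C, h) = (17 + C)*(C + h)
(d(35, F(w(-4))) + 875) + 2789 = ((35² + 17*35 + 17*(-28 + (-4)² - 3*(-4)) + 35*(-28 + (-4)² - 3*(-4))) + 875) + 2789 = ((1225 + 595 + 17*(-28 + 16 + 12) + 35*(-28 + 16 + 12)) + 875) + 2789 = ((1225 + 595 + 17*0 + 35*0) + 875) + 2789 = ((1225 + 595 + 0 + 0) + 875) + 2789 = (1820 + 875) + 2789 = 2695 + 2789 = 5484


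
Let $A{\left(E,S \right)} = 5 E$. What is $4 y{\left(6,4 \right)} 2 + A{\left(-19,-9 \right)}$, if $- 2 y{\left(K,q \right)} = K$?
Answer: $-119$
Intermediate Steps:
$y{\left(K,q \right)} = - \frac{K}{2}$
$4 y{\left(6,4 \right)} 2 + A{\left(-19,-9 \right)} = 4 \left(\left(- \frac{1}{2}\right) 6\right) 2 + 5 \left(-19\right) = 4 \left(-3\right) 2 - 95 = \left(-12\right) 2 - 95 = -24 - 95 = -119$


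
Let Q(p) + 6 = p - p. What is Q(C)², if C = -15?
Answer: 36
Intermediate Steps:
Q(p) = -6 (Q(p) = -6 + (p - p) = -6 + 0 = -6)
Q(C)² = (-6)² = 36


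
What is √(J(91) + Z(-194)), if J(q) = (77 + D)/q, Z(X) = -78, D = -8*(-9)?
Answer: I*√632359/91 ≈ 8.7386*I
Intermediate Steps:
D = 72
J(q) = 149/q (J(q) = (77 + 72)/q = 149/q)
√(J(91) + Z(-194)) = √(149/91 - 78) = √(-6949/91) = I*√632359/91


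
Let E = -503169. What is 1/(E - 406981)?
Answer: -1/910150 ≈ -1.0987e-6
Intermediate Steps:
1/(E - 406981) = 1/(-503169 - 406981) = 1/(-910150) = -1/910150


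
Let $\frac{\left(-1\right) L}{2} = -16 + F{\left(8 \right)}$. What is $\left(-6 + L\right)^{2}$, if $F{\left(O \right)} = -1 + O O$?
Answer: $10000$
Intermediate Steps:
$F{\left(O \right)} = -1 + O^{2}$
$L = -94$ ($L = - 2 \left(-16 - \left(1 - 8^{2}\right)\right) = - 2 \left(-16 + \left(-1 + 64\right)\right) = - 2 \left(-16 + 63\right) = \left(-2\right) 47 = -94$)
$\left(-6 + L\right)^{2} = \left(-6 - 94\right)^{2} = \left(-100\right)^{2} = 10000$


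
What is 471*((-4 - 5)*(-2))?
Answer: 8478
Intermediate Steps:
471*((-4 - 5)*(-2)) = 471*(-9*(-2)) = 471*18 = 8478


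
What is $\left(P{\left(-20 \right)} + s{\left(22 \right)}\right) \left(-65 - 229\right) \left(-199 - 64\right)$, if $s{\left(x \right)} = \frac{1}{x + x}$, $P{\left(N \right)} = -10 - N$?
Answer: $\frac{17049501}{22} \approx 7.7498 \cdot 10^{5}$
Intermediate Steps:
$s{\left(x \right)} = \frac{1}{2 x}$
$\left(P{\left(-20 \right)} + s{\left(22 \right)}\right) \left(-65 - 229\right) \left(-199 - 64\right) = \left(\left(-10 - -20\right) + \frac{1}{2 \cdot 22}\right) \left(-65 - 229\right) \left(-199 - 64\right) = \left(\left(-10 + 20\right) + \frac{1}{2} \cdot \frac{1}{22}\right) \left(\left(-294\right) \left(-263\right)\right) = \left(10 + \frac{1}{44}\right) 77322 = \frac{441}{44} \cdot 77322 = \frac{17049501}{22}$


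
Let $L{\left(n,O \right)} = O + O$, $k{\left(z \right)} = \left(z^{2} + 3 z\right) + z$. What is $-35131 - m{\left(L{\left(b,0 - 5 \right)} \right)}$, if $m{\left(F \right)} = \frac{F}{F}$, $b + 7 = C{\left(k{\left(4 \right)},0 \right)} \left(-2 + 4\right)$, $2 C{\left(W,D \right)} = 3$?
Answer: $-35132$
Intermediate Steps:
$k{\left(z \right)} = z^{2} + 4 z$
$C{\left(W,D \right)} = \frac{3}{2}$ ($C{\left(W,D \right)} = \frac{1}{2} \cdot 3 = \frac{3}{2}$)
$b = -4$ ($b = -7 + \frac{3 \left(-2 + 4\right)}{2} = -7 + \frac{3}{2} \cdot 2 = -7 + 3 = -4$)
$L{\left(n,O \right)} = 2 O$
$m{\left(F \right)} = 1$
$-35131 - m{\left(L{\left(b,0 - 5 \right)} \right)} = -35131 - 1 = -35132$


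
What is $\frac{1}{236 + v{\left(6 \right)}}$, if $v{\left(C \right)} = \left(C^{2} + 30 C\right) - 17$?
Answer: $\frac{1}{435} \approx 0.0022989$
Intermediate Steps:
$v{\left(C \right)} = -17 + C^{2} + 30 C$
$\frac{1}{236 + v{\left(6 \right)}} = \frac{1}{236 + \left(-17 + 6^{2} + 30 \cdot 6\right)} = \frac{1}{236 + \left(-17 + 36 + 180\right)} = \frac{1}{236 + 199} = \frac{1}{435}$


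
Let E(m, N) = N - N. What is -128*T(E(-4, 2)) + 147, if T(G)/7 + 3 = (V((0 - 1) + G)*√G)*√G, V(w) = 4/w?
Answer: 2835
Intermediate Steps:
E(m, N) = 0
T(G) = -21 + 28*G/(-1 + G) (T(G) = -21 + 7*(((4/((0 - 1) + G))*√G)*√G) = -21 + 7*(((4/(-1 + G))*√G)*√G) = -21 + 7*((4*√G/(-1 + G))*√G) = -21 + 7*(4*G/(-1 + G)) = -21 + 28*G/(-1 + G))
-128*T(E(-4, 2)) + 147 = -896*(3 + 0)/(-1 + 0) + 147 = -896*3/(-1) + 147 = -896*(-1)*3 + 147 = -128*(-21) + 147 = 2688 + 147 = 2835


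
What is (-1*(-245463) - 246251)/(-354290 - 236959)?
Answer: 788/591249 ≈ 0.0013328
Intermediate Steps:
(-1*(-245463) - 246251)/(-354290 - 236959) = (245463 - 246251)/(-591249) = -788*(-1/591249) = 788/591249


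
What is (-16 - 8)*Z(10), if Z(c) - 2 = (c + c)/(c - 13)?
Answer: 112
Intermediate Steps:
Z(c) = 2 + 2*c/(-13 + c) (Z(c) = 2 + (c + c)/(c - 13) = 2 + (2*c)/(-13 + c) = 2 + 2*c/(-13 + c))
(-16 - 8)*Z(10) = (-16 - 8)*(2*(-13 + 2*10)/(-13 + 10)) = -48*(-13 + 20)/(-3) = -48*(-1)*7/3 = -24*(-14/3) = 112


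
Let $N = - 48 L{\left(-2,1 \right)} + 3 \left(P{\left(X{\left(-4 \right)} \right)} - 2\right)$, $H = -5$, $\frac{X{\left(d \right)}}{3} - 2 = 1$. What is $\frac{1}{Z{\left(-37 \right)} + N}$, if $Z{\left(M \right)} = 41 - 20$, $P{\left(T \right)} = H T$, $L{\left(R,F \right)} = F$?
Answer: $- \frac{1}{168} \approx -0.0059524$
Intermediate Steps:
$X{\left(d \right)} = 9$ ($X{\left(d \right)} = 6 + 3 \cdot 1 = 6 + 3 = 9$)
$P{\left(T \right)} = - 5 T$
$Z{\left(M \right)} = 21$
$N = -189$ ($N = \left(-48\right) 1 + 3 \left(\left(-5\right) 9 - 2\right) = -48 + 3 \left(-45 - 2\right) = -48 + 3 \left(-47\right) = -48 - 141 = -189$)
$\frac{1}{Z{\left(-37 \right)} + N} = \frac{1}{21 - 189} = \frac{1}{-168} = - \frac{1}{168}$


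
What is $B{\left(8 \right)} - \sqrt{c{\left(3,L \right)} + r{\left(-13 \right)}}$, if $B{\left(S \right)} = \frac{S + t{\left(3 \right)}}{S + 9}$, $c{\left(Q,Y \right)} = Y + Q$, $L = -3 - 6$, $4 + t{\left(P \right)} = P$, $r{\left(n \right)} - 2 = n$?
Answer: $\frac{7}{17} - i \sqrt{17} \approx 0.41176 - 4.1231 i$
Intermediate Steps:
$r{\left(n \right)} = 2 + n$
$t{\left(P \right)} = -4 + P$
$L = -9$ ($L = -3 - 6 = -9$)
$c{\left(Q,Y \right)} = Q + Y$
$B{\left(S \right)} = \frac{-1 + S}{9 + S}$ ($B{\left(S \right)} = \frac{S + \left(-4 + 3\right)}{S + 9} = \frac{S - 1}{9 + S} = \frac{-1 + S}{9 + S}$)
$B{\left(8 \right)} - \sqrt{c{\left(3,L \right)} + r{\left(-13 \right)}} = \frac{-1 + 8}{9 + 8} - \sqrt{\left(3 - 9\right) + \left(2 - 13\right)} = \frac{1}{17} \cdot 7 - \sqrt{-6 - 11} = \frac{1}{17} \cdot 7 - \sqrt{-17} = \frac{7}{17} - i \sqrt{17}$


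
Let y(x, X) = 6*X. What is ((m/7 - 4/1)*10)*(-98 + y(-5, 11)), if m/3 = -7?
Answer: 2240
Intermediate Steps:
m = -21 (m = 3*(-7) = -21)
((m/7 - 4/1)*10)*(-98 + y(-5, 11)) = ((-21/7 - 4/1)*10)*(-98 + 6*11) = ((-21*⅐ - 4*1)*10)*(-98 + 66) = ((-3 - 4)*10)*(-32) = -7*10*(-32) = -70*(-32) = 2240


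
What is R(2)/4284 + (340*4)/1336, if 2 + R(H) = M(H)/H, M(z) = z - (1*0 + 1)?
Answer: 485353/476952 ≈ 1.0176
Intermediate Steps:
M(z) = -1 + z (M(z) = z - (0 + 1) = z - 1*1 = z - 1 = -1 + z)
R(H) = -2 + (-1 + H)/H
R(2)/4284 + (340*4)/1336 = ((-1 - 1*2)/2)/4284 + (340*4)/1336 = ((-1 - 2)/2)*(1/4284) + 1360*(1/1336) = ((½)*(-3))*(1/4284) + 170/167 = -3/2*1/4284 + 170/167 = -1/2856 + 170/167 = 485353/476952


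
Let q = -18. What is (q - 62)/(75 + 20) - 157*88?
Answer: -262520/19 ≈ -13817.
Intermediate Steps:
(q - 62)/(75 + 20) - 157*88 = (-18 - 62)/(75 + 20) - 157*88 = -80/95 - 13816 = -80*1/95 - 13816 = -16/19 - 13816 = -262520/19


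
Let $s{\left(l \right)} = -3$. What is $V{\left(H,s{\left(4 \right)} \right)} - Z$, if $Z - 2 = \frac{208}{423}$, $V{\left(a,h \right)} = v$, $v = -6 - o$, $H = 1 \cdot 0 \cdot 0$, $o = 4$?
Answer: $- \frac{5284}{423} \approx -12.492$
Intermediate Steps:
$H = 0$ ($H = 0 \cdot 0 = 0$)
$v = -10$ ($v = -6 - 4 = -10$)
$V{\left(a,h \right)} = -10$
$Z = \frac{1054}{423}$ ($Z = 2 + \frac{208}{423} = \frac{1054}{423} \approx 2.4917$)
$V{\left(H,s{\left(4 \right)} \right)} - Z = -10 - \frac{1054}{423} = - \frac{5284}{423}$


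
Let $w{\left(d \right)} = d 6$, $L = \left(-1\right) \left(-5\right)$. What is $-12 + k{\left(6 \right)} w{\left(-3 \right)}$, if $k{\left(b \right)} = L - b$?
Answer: $6$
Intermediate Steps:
$L = 5$
$k{\left(b \right)} = 5 - b$
$w{\left(d \right)} = 6 d$
$-12 + k{\left(6 \right)} w{\left(-3 \right)} = -12 + \left(5 - 6\right) 6 \left(-3\right) = -12 + \left(5 - 6\right) \left(-18\right) = -12 - -18 = -12 + 18 = 6$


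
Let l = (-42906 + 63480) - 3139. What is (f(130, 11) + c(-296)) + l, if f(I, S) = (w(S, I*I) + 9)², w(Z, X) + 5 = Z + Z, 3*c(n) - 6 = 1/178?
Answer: 9672343/534 ≈ 18113.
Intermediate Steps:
c(n) = 1069/534 (c(n) = 2 + (⅓)/178 = 2 + (⅓)*(1/178) = 2 + 1/534 = 1069/534)
w(Z, X) = -5 + 2*Z (w(Z, X) = -5 + (Z + Z) = -5 + 2*Z)
f(I, S) = (4 + 2*S)² (f(I, S) = ((-5 + 2*S) + 9)² = (4 + 2*S)²)
l = 17435 (l = 20574 - 3139 = 17435)
(f(130, 11) + c(-296)) + l = (4*(2 + 11)² + 1069/534) + 17435 = (4*13² + 1069/534) + 17435 = (4*169 + 1069/534) + 17435 = (676 + 1069/534) + 17435 = 362053/534 + 17435 = 9672343/534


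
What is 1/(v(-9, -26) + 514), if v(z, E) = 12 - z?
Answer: 1/535 ≈ 0.0018692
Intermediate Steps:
1/(v(-9, -26) + 514) = 1/((12 - 1*(-9)) + 514) = 1/((12 + 9) + 514) = 1/(21 + 514) = 1/535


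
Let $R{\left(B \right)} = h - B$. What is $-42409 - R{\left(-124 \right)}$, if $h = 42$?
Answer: $-42575$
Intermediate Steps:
$R{\left(B \right)} = 42 - B$
$-42409 - R{\left(-124 \right)} = -42409 - \left(42 - -124\right) = -42409 - \left(42 + 124\right) = -42409 - 166 = -42575$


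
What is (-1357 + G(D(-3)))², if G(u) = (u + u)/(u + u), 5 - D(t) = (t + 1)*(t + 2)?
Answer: 1838736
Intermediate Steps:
D(t) = 5 - (1 + t)*(2 + t) (D(t) = 5 - (t + 1)*(t + 2) = 5 - (1 + t)*(2 + t))
G(u) = 1 (G(u) = (2*u)/((2*u)) = (2*u)*(1/(2*u)) = 1)
(-1357 + G(D(-3)))² = (-1357 + 1)² = (-1356)² = 1838736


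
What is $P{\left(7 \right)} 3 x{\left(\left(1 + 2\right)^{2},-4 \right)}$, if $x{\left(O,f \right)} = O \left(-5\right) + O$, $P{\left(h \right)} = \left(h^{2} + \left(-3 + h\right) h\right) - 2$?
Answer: $-8100$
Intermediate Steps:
$P{\left(h \right)} = -2 + h^{2} + h \left(-3 + h\right)$ ($P{\left(h \right)} = \left(h^{2} + h \left(-3 + h\right)\right) - 2 = -2 + h^{2} + h \left(-3 + h\right)$)
$x{\left(O,f \right)} = - 4 O$ ($x{\left(O,f \right)} = - 5 O + O = - 4 O$)
$P{\left(7 \right)} 3 x{\left(\left(1 + 2\right)^{2},-4 \right)} = \left(-2 - 21 + 2 \cdot 7^{2}\right) 3 \left(- 4 \left(1 + 2\right)^{2}\right) = \left(-2 - 21 + 2 \cdot 49\right) 3 \left(- 4 \cdot 3^{2}\right) = \left(-2 - 21 + 98\right) 3 \left(\left(-4\right) 9\right) = 75 \cdot 3 \left(-36\right) = 225 \left(-36\right) = -8100$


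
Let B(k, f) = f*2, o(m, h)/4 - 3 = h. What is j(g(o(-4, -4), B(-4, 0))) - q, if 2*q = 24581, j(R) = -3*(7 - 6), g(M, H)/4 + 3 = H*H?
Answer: -24587/2 ≈ -12294.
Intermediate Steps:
o(m, h) = 12 + 4*h
B(k, f) = 2*f
g(M, H) = -12 + 4*H² (g(M, H) = -12 + 4*(H*H) = -12 + 4*H²)
j(R) = -3 (j(R) = -3*1 = -3)
q = 24581/2 (q = (½)*24581 = 24581/2 ≈ 12291.)
j(g(o(-4, -4), B(-4, 0))) - q = -3 - 1*24581/2 = -3 - 24581/2 = -24587/2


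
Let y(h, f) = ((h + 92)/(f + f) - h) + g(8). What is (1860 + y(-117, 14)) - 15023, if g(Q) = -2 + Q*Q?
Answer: -363577/28 ≈ -12985.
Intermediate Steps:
g(Q) = -2 + Q²
y(h, f) = 62 - h + (92 + h)/(2*f) (y(h, f) = ((h + 92)/(f + f) - h) + (-2 + 8²) = ((92 + h)/((2*f)) - h) + (-2 + 64) = ((92 + h)*(1/(2*f)) - h) + 62 = ((92 + h)/(2*f) - h) + 62 = (-h + (92 + h)/(2*f)) + 62 = 62 - h + (92 + h)/(2*f))
(1860 + y(-117, 14)) - 15023 = (1860 + (46 + (½)*(-117) - 1*14*(-62 - 117))/14) - 15023 = (1860 + (46 - 117/2 - 1*14*(-179))/14) - 15023 = (1860 + (46 - 117/2 + 2506)/14) - 15023 = (1860 + (1/14)*(4987/2)) - 15023 = (1860 + 4987/28) - 15023 = 57067/28 - 15023 = -363577/28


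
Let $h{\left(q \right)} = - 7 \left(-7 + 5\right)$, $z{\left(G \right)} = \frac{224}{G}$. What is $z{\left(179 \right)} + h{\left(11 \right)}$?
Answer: $\frac{2730}{179} \approx 15.251$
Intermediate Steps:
$h{\left(q \right)} = 14$ ($h{\left(q \right)} = \left(-7\right) \left(-2\right) = 14$)
$z{\left(179 \right)} + h{\left(11 \right)} = \frac{224}{179} + 14 = \frac{2730}{179}$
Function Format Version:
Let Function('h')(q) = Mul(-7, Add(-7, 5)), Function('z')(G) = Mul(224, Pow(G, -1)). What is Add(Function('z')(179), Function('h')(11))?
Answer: Rational(2730, 179) ≈ 15.251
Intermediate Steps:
Function('h')(q) = 14 (Function('h')(q) = Mul(-7, -2) = 14)
Add(Function('z')(179), Function('h')(11)) = Add(Mul(224, Pow(179, -1)), 14) = Add(Mul(224, Rational(1, 179)), 14) = Add(Rational(224, 179), 14) = Rational(2730, 179)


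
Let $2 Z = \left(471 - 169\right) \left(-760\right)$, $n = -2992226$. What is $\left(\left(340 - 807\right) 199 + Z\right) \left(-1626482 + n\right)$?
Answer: $959273320644$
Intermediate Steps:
$Z = -114760$ ($Z = \frac{\left(471 - 169\right) \left(-760\right)}{2} = \frac{302 \left(-760\right)}{2} = \frac{1}{2} \left(-229520\right) = -114760$)
$\left(\left(340 - 807\right) 199 + Z\right) \left(-1626482 + n\right) = \left(\left(340 - 807\right) 199 - 114760\right) \left(-1626482 - 2992226\right) = \left(\left(-467\right) 199 - 114760\right) \left(-4618708\right) = \left(-92933 - 114760\right) \left(-4618708\right) = \left(-207693\right) \left(-4618708\right) = 959273320644$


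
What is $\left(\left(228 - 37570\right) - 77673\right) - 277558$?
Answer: $-392573$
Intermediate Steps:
$\left(\left(228 - 37570\right) - 77673\right) - 277558 = \left(-37342 - 77673\right) - 277558 = -115015 - 277558 = -392573$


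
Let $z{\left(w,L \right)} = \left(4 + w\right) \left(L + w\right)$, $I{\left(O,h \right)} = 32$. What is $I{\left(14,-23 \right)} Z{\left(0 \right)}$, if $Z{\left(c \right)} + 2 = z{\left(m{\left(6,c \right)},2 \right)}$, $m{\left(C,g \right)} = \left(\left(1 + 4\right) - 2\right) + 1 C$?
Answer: $4512$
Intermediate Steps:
$m{\left(C,g \right)} = 3 + C$ ($m{\left(C,g \right)} = \left(5 - 2\right) + C = 3 + C$)
$Z{\left(c \right)} = 141$ ($Z{\left(c \right)} = -2 + \left(\left(3 + 6\right)^{2} + 4 \cdot 2 + 4 \left(3 + 6\right) + 2 \left(3 + 6\right)\right) = -2 + \left(9^{2} + 8 + 4 \cdot 9 + 2 \cdot 9\right) = -2 + \left(81 + 8 + 36 + 18\right) = -2 + 143 = 141$)
$I{\left(14,-23 \right)} Z{\left(0 \right)} = 32 \cdot 141 = 4512$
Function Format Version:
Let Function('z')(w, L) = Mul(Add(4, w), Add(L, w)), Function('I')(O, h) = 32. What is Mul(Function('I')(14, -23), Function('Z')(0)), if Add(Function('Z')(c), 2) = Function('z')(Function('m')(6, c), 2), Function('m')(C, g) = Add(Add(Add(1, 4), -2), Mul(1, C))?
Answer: 4512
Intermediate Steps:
Function('m')(C, g) = Add(3, C) (Function('m')(C, g) = Add(Add(5, -2), C) = Add(3, C))
Function('Z')(c) = 141 (Function('Z')(c) = Add(-2, Add(Pow(Add(3, 6), 2), Mul(4, 2), Mul(4, Add(3, 6)), Mul(2, Add(3, 6)))) = Add(-2, Add(Pow(9, 2), 8, Mul(4, 9), Mul(2, 9))) = Add(-2, Add(81, 8, 36, 18)) = Add(-2, 143) = 141)
Mul(Function('I')(14, -23), Function('Z')(0)) = Mul(32, 141) = 4512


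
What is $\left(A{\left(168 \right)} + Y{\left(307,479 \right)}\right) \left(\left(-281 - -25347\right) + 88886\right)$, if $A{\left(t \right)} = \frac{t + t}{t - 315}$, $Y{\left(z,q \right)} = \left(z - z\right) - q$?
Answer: $- \frac{383904288}{7} \approx -5.4843 \cdot 10^{7}$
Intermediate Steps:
$Y{\left(z,q \right)} = - q$ ($Y{\left(z,q \right)} = 0 - q = - q$)
$A{\left(t \right)} = \frac{2 t}{-315 + t}$
$\left(A{\left(168 \right)} + Y{\left(307,479 \right)}\right) \left(\left(-281 - -25347\right) + 88886\right) = \left(2 \cdot 168 \frac{1}{-315 + 168} - 479\right) \left(\left(-281 - -25347\right) + 88886\right) = \left(2 \cdot 168 \frac{1}{-147} - 479\right) \left(\left(-281 + 25347\right) + 88886\right) = \left(2 \cdot 168 \left(- \frac{1}{147}\right) - 479\right) \left(25066 + 88886\right) = \left(- \frac{16}{7} - 479\right) 113952 = \left(- \frac{3369}{7}\right) 113952 = - \frac{383904288}{7}$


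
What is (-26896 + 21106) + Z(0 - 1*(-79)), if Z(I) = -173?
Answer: -5963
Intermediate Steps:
(-26896 + 21106) + Z(0 - 1*(-79)) = (-26896 + 21106) - 173 = -5790 - 173 = -5963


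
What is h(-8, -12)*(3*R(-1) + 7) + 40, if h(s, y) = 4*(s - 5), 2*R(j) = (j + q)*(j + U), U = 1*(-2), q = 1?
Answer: -324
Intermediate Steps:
U = -2
R(j) = (1 + j)*(-2 + j)/2 (R(j) = ((j + 1)*(j - 2))/2 = ((1 + j)*(-2 + j))/2 = (1 + j)*(-2 + j)/2)
h(s, y) = -20 + 4*s (h(s, y) = 4*(-5 + s) = -20 + 4*s)
h(-8, -12)*(3*R(-1) + 7) + 40 = (-20 + 4*(-8))*(3*(-1 + (1/2)*(-1)**2 - 1/2*(-1)) + 7) + 40 = (-20 - 32)*(3*(-1 + (1/2)*1 + 1/2) + 7) + 40 = -52*(3*(-1 + 1/2 + 1/2) + 7) + 40 = -52*(3*0 + 7) + 40 = -52*(0 + 7) + 40 = -52*7 + 40 = -364 + 40 = -324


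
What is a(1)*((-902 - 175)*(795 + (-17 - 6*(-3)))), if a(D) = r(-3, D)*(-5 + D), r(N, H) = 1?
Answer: 3429168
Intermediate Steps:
a(D) = -5 + D (a(D) = 1*(-5 + D) = -5 + D)
a(1)*((-902 - 175)*(795 + (-17 - 6*(-3)))) = (-5 + 1)*((-902 - 175)*(795 + (-17 - 6*(-3)))) = -(-4308)*(795 + (-17 + 18)) = -(-4308)*(795 + 1) = -(-4308)*796 = -4*(-857292) = 3429168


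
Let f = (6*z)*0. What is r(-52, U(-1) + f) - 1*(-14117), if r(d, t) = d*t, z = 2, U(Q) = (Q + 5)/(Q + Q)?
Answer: 14221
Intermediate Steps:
U(Q) = (5 + Q)/(2*Q) (U(Q) = (5 + Q)/((2*Q)) = (5 + Q)*(1/(2*Q)) = (5 + Q)/(2*Q))
f = 0 (f = (6*2)*0 = 12*0 = 0)
r(-52, U(-1) + f) - 1*(-14117) = -52*((½)*(5 - 1)/(-1) + 0) - 1*(-14117) = -52*((½)*(-1)*4 + 0) + 14117 = -52*(-2 + 0) + 14117 = -52*(-2) + 14117 = 104 + 14117 = 14221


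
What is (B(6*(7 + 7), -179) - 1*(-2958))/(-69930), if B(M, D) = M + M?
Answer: -521/11655 ≈ -0.044702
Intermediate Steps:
B(M, D) = 2*M
(B(6*(7 + 7), -179) - 1*(-2958))/(-69930) = (2*(6*(7 + 7)) - 1*(-2958))/(-69930) = (2*(6*14) + 2958)*(-1/69930) = (2*84 + 2958)*(-1/69930) = (168 + 2958)*(-1/69930) = 3126*(-1/69930) = -521/11655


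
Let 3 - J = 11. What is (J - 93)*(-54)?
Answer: 5454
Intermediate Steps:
J = -8 (J = 3 - 1*11 = 3 - 11 = -8)
(J - 93)*(-54) = (-8 - 93)*(-54) = -101*(-54) = 5454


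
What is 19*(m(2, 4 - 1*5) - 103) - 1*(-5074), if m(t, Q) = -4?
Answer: 3041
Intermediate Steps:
19*(m(2, 4 - 1*5) - 103) - 1*(-5074) = 19*(-4 - 103) - 1*(-5074) = 19*(-107) + 5074 = -2033 + 5074 = 3041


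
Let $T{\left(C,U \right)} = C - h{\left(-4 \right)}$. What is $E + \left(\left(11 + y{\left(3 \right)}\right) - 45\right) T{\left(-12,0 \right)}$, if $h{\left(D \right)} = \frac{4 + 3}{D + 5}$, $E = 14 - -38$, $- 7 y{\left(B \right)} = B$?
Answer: $\frac{4943}{7} \approx 706.14$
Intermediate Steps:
$y{\left(B \right)} = - \frac{B}{7}$
$E = 52$ ($E = 14 + 38 = 52$)
$h{\left(D \right)} = \frac{7}{5 + D}$
$T{\left(C,U \right)} = -7 + C$ ($T{\left(C,U \right)} = C - \frac{7}{5 - 4} = C - \frac{7}{1} = C - 7 \cdot 1 = C - 7 = -7 + C$)
$E + \left(\left(11 + y{\left(3 \right)}\right) - 45\right) T{\left(-12,0 \right)} = 52 + \left(\left(11 - \frac{3}{7}\right) - 45\right) \left(-7 - 12\right) = 52 + \left(\left(11 - \frac{3}{7}\right) - 45\right) \left(-19\right) = 52 + \left(\frac{74}{7} - 45\right) \left(-19\right) = 52 - - \frac{4579}{7} = 52 + \frac{4579}{7} = \frac{4943}{7}$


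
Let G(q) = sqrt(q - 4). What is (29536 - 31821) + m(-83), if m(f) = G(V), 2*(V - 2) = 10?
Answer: -2285 + sqrt(3) ≈ -2283.3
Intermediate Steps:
V = 7 (V = 2 + (1/2)*10 = 2 + 5 = 7)
G(q) = sqrt(-4 + q)
m(f) = sqrt(3) (m(f) = sqrt(-4 + 7) = sqrt(3))
(29536 - 31821) + m(-83) = (29536 - 31821) + sqrt(3) = -2285 + sqrt(3)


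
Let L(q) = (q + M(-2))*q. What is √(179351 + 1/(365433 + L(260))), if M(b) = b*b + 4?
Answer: 4*√2122207953898627/435113 ≈ 423.50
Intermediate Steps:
M(b) = 4 + b² (M(b) = b² + 4 = 4 + b²)
L(q) = q*(8 + q) (L(q) = (q + (4 + (-2)²))*q = (q + (4 + 4))*q = (q + 8)*q = (8 + q)*q = q*(8 + q))
√(179351 + 1/(365433 + L(260))) = √(179351 + 1/(365433 + 260*(8 + 260))) = √(179351 + 1/(365433 + 260*268)) = √(179351 + 1/(365433 + 69680)) = √(179351 + 1/435113) = √(78037951664/435113) = 4*√2122207953898627/435113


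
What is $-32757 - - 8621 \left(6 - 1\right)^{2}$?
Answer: $182768$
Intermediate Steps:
$-32757 - - 8621 \left(6 - 1\right)^{2} = -32757 - - 8621 \cdot 5^{2} = -32757 - \left(-8621\right) 25 = -32757 - -215525 = -32757 + 215525 = 182768$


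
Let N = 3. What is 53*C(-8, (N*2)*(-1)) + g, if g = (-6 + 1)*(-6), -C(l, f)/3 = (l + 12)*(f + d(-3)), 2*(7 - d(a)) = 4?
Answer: 666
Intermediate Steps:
d(a) = 5 (d(a) = 7 - 1/2*4 = 7 - 2 = 5)
C(l, f) = -3*(5 + f)*(12 + l) (C(l, f) = -3*(l + 12)*(f + 5) = -3*(12 + l)*(5 + f) = -3*(5 + f)*(12 + l))
g = 30 (g = -5*(-6) = 30)
53*C(-8, (N*2)*(-1)) + g = 53*(-180 - 36*3*2*(-1) - 15*(-8) - 3*(3*2)*(-1)*(-8)) + 30 = 53*(-180 - 216*(-1) + 120 - 3*6*(-1)*(-8)) + 30 = 53*(-180 - 36*(-6) + 120 - 3*(-6)*(-8)) + 30 = 53*(-180 + 216 + 120 - 144) + 30 = 53*12 + 30 = 636 + 30 = 666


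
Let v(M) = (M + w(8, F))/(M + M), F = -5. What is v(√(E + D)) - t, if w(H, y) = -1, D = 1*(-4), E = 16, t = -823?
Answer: 1647/2 - √3/12 ≈ 823.36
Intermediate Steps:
D = -4
v(M) = (-1 + M)/(2*M) (v(M) = (M - 1)/(M + M) = (-1 + M)/((2*M)) = (-1 + M)*(1/(2*M)) = (-1 + M)/(2*M))
v(√(E + D)) - t = (-1 + √(16 - 4))/(2*(√(16 - 4))) - 1*(-823) = (-1 + √12)/(2*(√12)) + 823 = (-1 + 2*√3)/(2*((2*√3))) + 823 = (√3/6)*(-1 + 2*√3)/2 + 823 = √3*(-1 + 2*√3)/12 + 823 = 823 + √3*(-1 + 2*√3)/12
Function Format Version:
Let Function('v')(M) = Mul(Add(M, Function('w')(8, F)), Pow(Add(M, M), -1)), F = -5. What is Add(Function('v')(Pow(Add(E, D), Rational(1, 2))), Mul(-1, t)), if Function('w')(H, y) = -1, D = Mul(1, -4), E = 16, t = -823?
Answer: Add(Rational(1647, 2), Mul(Rational(-1, 12), Pow(3, Rational(1, 2)))) ≈ 823.36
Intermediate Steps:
D = -4
Function('v')(M) = Mul(Rational(1, 2), Pow(M, -1), Add(-1, M)) (Function('v')(M) = Mul(Add(M, -1), Pow(Add(M, M), -1)) = Mul(Add(-1, M), Pow(Mul(2, M), -1)) = Mul(Add(-1, M), Mul(Rational(1, 2), Pow(M, -1))) = Mul(Rational(1, 2), Pow(M, -1), Add(-1, M)))
Add(Function('v')(Pow(Add(E, D), Rational(1, 2))), Mul(-1, t)) = Add(Mul(Rational(1, 2), Pow(Pow(Add(16, -4), Rational(1, 2)), -1), Add(-1, Pow(Add(16, -4), Rational(1, 2)))), Mul(-1, -823)) = Add(Mul(Rational(1, 2), Pow(Pow(12, Rational(1, 2)), -1), Add(-1, Pow(12, Rational(1, 2)))), 823) = Add(Mul(Rational(1, 2), Pow(Mul(2, Pow(3, Rational(1, 2))), -1), Add(-1, Mul(2, Pow(3, Rational(1, 2))))), 823) = Add(Mul(Rational(1, 2), Mul(Rational(1, 6), Pow(3, Rational(1, 2))), Add(-1, Mul(2, Pow(3, Rational(1, 2))))), 823) = Add(Mul(Rational(1, 12), Pow(3, Rational(1, 2)), Add(-1, Mul(2, Pow(3, Rational(1, 2))))), 823) = Add(823, Mul(Rational(1, 12), Pow(3, Rational(1, 2)), Add(-1, Mul(2, Pow(3, Rational(1, 2))))))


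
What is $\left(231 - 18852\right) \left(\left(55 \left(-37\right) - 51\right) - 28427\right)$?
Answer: $568182573$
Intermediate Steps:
$\left(231 - 18852\right) \left(\left(55 \left(-37\right) - 51\right) - 28427\right) = - 18621 \left(\left(-2035 - 51\right) - 28427\right) = - 18621 \left(-2086 - 28427\right) = \left(-18621\right) \left(-30513\right) = 568182573$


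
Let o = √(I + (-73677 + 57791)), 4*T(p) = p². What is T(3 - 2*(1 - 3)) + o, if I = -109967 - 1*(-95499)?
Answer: 49/4 + I*√30354 ≈ 12.25 + 174.22*I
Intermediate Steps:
T(p) = p²/4
I = -14468 (I = -109967 + 95499 = -14468)
o = I*√30354 (o = √(-14468 + (-73677 + 57791)) = √(-14468 - 15886) = √(-30354) = I*√30354 ≈ 174.22*I)
T(3 - 2*(1 - 3)) + o = (3 - 2*(1 - 3))²/4 + I*√30354 = (3 - 2*(-2))²/4 + I*√30354 = (3 + 4)²/4 + I*√30354 = (¼)*7² + I*√30354 = (¼)*49 + I*√30354 = 49/4 + I*√30354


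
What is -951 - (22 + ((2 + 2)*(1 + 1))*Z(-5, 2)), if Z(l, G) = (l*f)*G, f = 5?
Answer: -573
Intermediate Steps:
Z(l, G) = 5*G*l (Z(l, G) = (l*5)*G = (5*l)*G = 5*G*l)
-951 - (22 + ((2 + 2)*(1 + 1))*Z(-5, 2)) = -951 - (22 + ((2 + 2)*(1 + 1))*(5*2*(-5))) = -951 - (22 + (4*2)*(-50)) = -951 - (22 + 8*(-50)) = -951 - (22 - 400) = -951 - 1*(-378) = -951 + 378 = -573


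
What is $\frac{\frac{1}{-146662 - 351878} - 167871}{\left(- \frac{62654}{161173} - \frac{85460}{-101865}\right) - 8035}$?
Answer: $\frac{91601314740447256463}{4384171915088583380} \approx 20.894$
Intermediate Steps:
$\frac{\frac{1}{-146662 - 351878} - 167871}{\left(- \frac{62654}{161173} - \frac{85460}{-101865}\right) - 8035} = \frac{\frac{1}{-498540} - 167871}{\left(\left(-62654\right) \frac{1}{161173} - - \frac{17092}{20373}\right) - 8035} = \frac{- \frac{1}{498540} - 167871}{\left(- \frac{62654}{161173} + \frac{17092}{20373}\right) - 8035} = - \frac{83690408341}{498540 \left(\frac{1478318974}{3283577529} - 8035\right)} = - \frac{83690408341}{498540 \left(- \frac{26382067126541}{3283577529}\right)} = \left(- \frac{83690408341}{498540}\right) \left(- \frac{3283577529}{26382067126541}\right) = \frac{91601314740447256463}{4384171915088583380}$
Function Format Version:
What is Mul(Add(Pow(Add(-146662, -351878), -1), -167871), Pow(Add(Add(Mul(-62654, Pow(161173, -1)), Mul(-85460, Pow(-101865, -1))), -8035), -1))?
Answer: Rational(91601314740447256463, 4384171915088583380) ≈ 20.894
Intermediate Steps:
Mul(Add(Pow(Add(-146662, -351878), -1), -167871), Pow(Add(Add(Mul(-62654, Pow(161173, -1)), Mul(-85460, Pow(-101865, -1))), -8035), -1)) = Mul(Add(Pow(-498540, -1), -167871), Pow(Add(Add(Mul(-62654, Rational(1, 161173)), Mul(-85460, Rational(-1, 101865))), -8035), -1)) = Mul(Add(Rational(-1, 498540), -167871), Pow(Add(Add(Rational(-62654, 161173), Rational(17092, 20373)), -8035), -1)) = Mul(Rational(-83690408341, 498540), Pow(Add(Rational(1478318974, 3283577529), -8035), -1)) = Mul(Rational(-83690408341, 498540), Pow(Rational(-26382067126541, 3283577529), -1)) = Mul(Rational(-83690408341, 498540), Rational(-3283577529, 26382067126541)) = Rational(91601314740447256463, 4384171915088583380)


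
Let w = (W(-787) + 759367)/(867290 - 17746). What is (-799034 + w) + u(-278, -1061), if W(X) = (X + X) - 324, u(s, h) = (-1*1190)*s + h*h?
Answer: 558581884277/849544 ≈ 6.5751e+5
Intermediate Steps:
u(s, h) = h² - 1190*s (u(s, h) = -1190*s + h² = h² - 1190*s)
W(X) = -324 + 2*X (W(X) = 2*X - 324 = -324 + 2*X)
w = 757469/849544 (w = ((-324 + 2*(-787)) + 759367)/(867290 - 17746) = ((-324 - 1574) + 759367)/849544 = (-1898 + 759367)*(1/849544) = 757469*(1/849544) = 757469/849544 ≈ 0.89162)
(-799034 + w) + u(-278, -1061) = (-799034 + 757469/849544) + ((-1061)² - 1190*(-278)) = -678813783027/849544 + (1125721 + 330820) = -678813783027/849544 + 1456541 = 558581884277/849544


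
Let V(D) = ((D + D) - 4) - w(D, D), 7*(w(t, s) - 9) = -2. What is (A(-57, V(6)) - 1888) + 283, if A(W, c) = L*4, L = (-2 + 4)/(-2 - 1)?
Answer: -4823/3 ≈ -1607.7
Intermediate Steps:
w(t, s) = 61/7 (w(t, s) = 9 + (⅐)*(-2) = 9 - 2/7 = 61/7)
L = -⅔ (L = 2/(-3) = 2*(-⅓) = -⅔ ≈ -0.66667)
V(D) = -89/7 + 2*D (V(D) = ((D + D) - 4) - 1*61/7 = (2*D - 4) - 61/7 = (-4 + 2*D) - 61/7 = -89/7 + 2*D)
A(W, c) = -8/3 (A(W, c) = -⅔*4 = -8/3)
(A(-57, V(6)) - 1888) + 283 = (-8/3 - 1888) + 283 = -5672/3 + 283 = -4823/3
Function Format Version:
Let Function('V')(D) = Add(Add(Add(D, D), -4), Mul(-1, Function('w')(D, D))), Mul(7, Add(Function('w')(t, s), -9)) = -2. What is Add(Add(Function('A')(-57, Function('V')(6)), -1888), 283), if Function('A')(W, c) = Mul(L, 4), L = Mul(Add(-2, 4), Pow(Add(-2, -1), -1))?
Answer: Rational(-4823, 3) ≈ -1607.7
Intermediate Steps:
Function('w')(t, s) = Rational(61, 7) (Function('w')(t, s) = Add(9, Mul(Rational(1, 7), -2)) = Add(9, Rational(-2, 7)) = Rational(61, 7))
L = Rational(-2, 3) (L = Mul(2, Pow(-3, -1)) = Mul(2, Rational(-1, 3)) = Rational(-2, 3) ≈ -0.66667)
Function('V')(D) = Add(Rational(-89, 7), Mul(2, D)) (Function('V')(D) = Add(Add(Add(D, D), -4), Mul(-1, Rational(61, 7))) = Add(Add(Mul(2, D), -4), Rational(-61, 7)) = Add(Add(-4, Mul(2, D)), Rational(-61, 7)) = Add(Rational(-89, 7), Mul(2, D)))
Function('A')(W, c) = Rational(-8, 3) (Function('A')(W, c) = Mul(Rational(-2, 3), 4) = Rational(-8, 3))
Add(Add(Function('A')(-57, Function('V')(6)), -1888), 283) = Add(Add(Rational(-8, 3), -1888), 283) = Add(Rational(-5672, 3), 283) = Rational(-4823, 3)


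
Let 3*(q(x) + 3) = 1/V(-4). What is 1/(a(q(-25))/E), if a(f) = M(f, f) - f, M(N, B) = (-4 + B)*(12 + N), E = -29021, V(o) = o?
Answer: 4179024/8651 ≈ 483.07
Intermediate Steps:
q(x) = -37/12 (q(x) = -3 + (⅓)/(-4) = -3 + (⅓)*(-¼) = -3 - 1/12 = -37/12)
a(f) = -48 + f² + 7*f (a(f) = (-48 - 4*f + 12*f + f*f) - f = (-48 - 4*f + 12*f + f²) - f = (-48 + f² + 8*f) - f = -48 + f² + 7*f)
1/(a(q(-25))/E) = 1/((-48 + (-37/12)² + 7*(-37/12))/(-29021)) = 1/((-48 + 1369/144 - 259/12)*(-1/29021)) = 1/(-8651/144*(-1/29021)) = 1/(8651/4179024) = 4179024/8651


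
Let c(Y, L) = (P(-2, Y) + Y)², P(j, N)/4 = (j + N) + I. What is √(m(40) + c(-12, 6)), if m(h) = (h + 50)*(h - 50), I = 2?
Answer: 30*√3 ≈ 51.962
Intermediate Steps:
m(h) = (-50 + h)*(50 + h) (m(h) = (50 + h)*(-50 + h) = (-50 + h)*(50 + h))
P(j, N) = 8 + 4*N + 4*j (P(j, N) = 4*((j + N) + 2) = 4*((N + j) + 2) = 4*(2 + N + j) = 8 + 4*N + 4*j)
c(Y, L) = 25*Y² (c(Y, L) = ((8 + 4*Y + 4*(-2)) + Y)² = ((8 + 4*Y - 8) + Y)² = (4*Y + Y)² = (5*Y)² = 25*Y²)
√(m(40) + c(-12, 6)) = √((-2500 + 40²) + 25*(-12)²) = √((-2500 + 1600) + 25*144) = √(-900 + 3600) = √2700 = 30*√3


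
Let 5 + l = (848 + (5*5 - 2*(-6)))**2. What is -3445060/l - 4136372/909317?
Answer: -318617045093/35609763037 ≈ -8.9475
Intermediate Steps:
l = 783220 (l = -5 + (848 + (5*5 - 2*(-6)))**2 = -5 + (848 + (25 + 12))**2 = -5 + (848 + 37)**2 = -5 + 885**2 = -5 + 783225 = 783220)
-3445060/l - 4136372/909317 = -3445060/783220 - 4136372/909317 = -3445060*1/783220 - 4136372*1/909317 = -172253/39161 - 4136372/909317 = -318617045093/35609763037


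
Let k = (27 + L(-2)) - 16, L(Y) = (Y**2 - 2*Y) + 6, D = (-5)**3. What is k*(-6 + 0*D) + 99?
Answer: -51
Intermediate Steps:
D = -125
L(Y) = 6 + Y**2 - 2*Y
k = 25 (k = (27 + (6 + (-2)**2 - 2*(-2))) - 16 = (27 + (6 + 4 + 4)) - 16 = (27 + 14) - 16 = 41 - 16 = 25)
k*(-6 + 0*D) + 99 = 25*(-6 + 0*(-125)) + 99 = 25*(-6 + 0) + 99 = 25*(-6) + 99 = -150 + 99 = -51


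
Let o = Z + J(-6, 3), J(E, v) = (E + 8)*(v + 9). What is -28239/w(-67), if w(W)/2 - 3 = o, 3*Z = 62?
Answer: -84717/286 ≈ -296.21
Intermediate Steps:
J(E, v) = (8 + E)*(9 + v)
Z = 62/3 (Z = (1/3)*62 = 62/3 ≈ 20.667)
o = 134/3 (o = 62/3 + (72 + 8*3 + 9*(-6) - 6*3) = 62/3 + (72 + 24 - 54 - 18) = 62/3 + 24 = 134/3 ≈ 44.667)
w(W) = 286/3 (w(W) = 6 + 2*(134/3) = 6 + 268/3 = 286/3)
-28239/w(-67) = -28239/286/3 = -28239*3/286 = -84717/286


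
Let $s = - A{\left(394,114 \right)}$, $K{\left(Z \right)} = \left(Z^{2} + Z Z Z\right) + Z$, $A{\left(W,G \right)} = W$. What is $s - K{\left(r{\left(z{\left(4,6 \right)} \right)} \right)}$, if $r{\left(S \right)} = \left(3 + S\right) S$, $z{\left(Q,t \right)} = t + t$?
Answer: $-5864974$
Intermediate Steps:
$z{\left(Q,t \right)} = 2 t$
$r{\left(S \right)} = S \left(3 + S\right)$
$K{\left(Z \right)} = Z + Z^{2} + Z^{3}$ ($K{\left(Z \right)} = \left(Z^{2} + Z^{2} Z\right) + Z = \left(Z^{2} + Z^{3}\right) + Z = Z + Z^{2} + Z^{3}$)
$s = -394$ ($s = \left(-1\right) 394 = -394$)
$s - K{\left(r{\left(z{\left(4,6 \right)} \right)} \right)} = -394 - 2 \cdot 6 \left(3 + 2 \cdot 6\right) \left(1 + 2 \cdot 6 \left(3 + 2 \cdot 6\right) + \left(2 \cdot 6 \left(3 + 2 \cdot 6\right)\right)^{2}\right) = -394 - 12 \left(3 + 12\right) \left(1 + 12 \left(3 + 12\right) + \left(12 \left(3 + 12\right)\right)^{2}\right) = -394 - 12 \cdot 15 \left(1 + 12 \cdot 15 + \left(12 \cdot 15\right)^{2}\right) = -394 - 180 \left(1 + 180 + 180^{2}\right) = -394 - 180 \left(1 + 180 + 32400\right) = -394 - 180 \cdot 32581 = -394 - 5864580 = -5864974$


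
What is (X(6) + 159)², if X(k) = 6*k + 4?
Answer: 39601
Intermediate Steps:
X(k) = 4 + 6*k
(X(6) + 159)² = ((4 + 6*6) + 159)² = ((4 + 36) + 159)² = (40 + 159)² = 199² = 39601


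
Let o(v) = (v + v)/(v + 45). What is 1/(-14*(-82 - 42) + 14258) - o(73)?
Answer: -1167503/943646 ≈ -1.2372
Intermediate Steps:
o(v) = 2*v/(45 + v) (o(v) = (2*v)/(45 + v) = 2*v/(45 + v))
1/(-14*(-82 - 42) + 14258) - o(73) = 1/(-14*(-82 - 42) + 14258) - 2*73/(45 + 73) = 1/(-14*(-124) + 14258) - 2*73/118 = 1/(1736 + 14258) - 2*73/118 = 1/15994 - 1*73/59 = 1/15994 - 73/59 = -1167503/943646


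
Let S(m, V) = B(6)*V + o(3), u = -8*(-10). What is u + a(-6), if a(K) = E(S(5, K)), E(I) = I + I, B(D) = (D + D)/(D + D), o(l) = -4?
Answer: 60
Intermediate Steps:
B(D) = 1 (B(D) = (2*D)/((2*D)) = (2*D)*(1/(2*D)) = 1)
u = 80
S(m, V) = -4 + V (S(m, V) = 1*V - 4 = V - 4 = -4 + V)
E(I) = 2*I
a(K) = -8 + 2*K (a(K) = 2*(-4 + K) = -8 + 2*K)
u + a(-6) = 80 + (-8 + 2*(-6)) = 80 + (-8 - 12) = 80 - 20 = 60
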